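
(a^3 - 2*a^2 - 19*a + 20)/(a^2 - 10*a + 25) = (a^2 + 3*a - 4)/(a - 5)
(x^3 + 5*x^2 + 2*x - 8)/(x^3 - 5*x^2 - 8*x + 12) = (x + 4)/(x - 6)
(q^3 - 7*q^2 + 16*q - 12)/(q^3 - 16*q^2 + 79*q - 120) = (q^2 - 4*q + 4)/(q^2 - 13*q + 40)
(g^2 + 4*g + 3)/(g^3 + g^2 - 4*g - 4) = (g + 3)/(g^2 - 4)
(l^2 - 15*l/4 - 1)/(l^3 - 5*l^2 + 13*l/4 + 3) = (4*l + 1)/(4*l^2 - 4*l - 3)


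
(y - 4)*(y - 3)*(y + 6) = y^3 - y^2 - 30*y + 72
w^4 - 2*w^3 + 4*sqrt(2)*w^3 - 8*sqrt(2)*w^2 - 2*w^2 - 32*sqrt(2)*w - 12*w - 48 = (w - 4)*(w + 2)*(w + sqrt(2))*(w + 3*sqrt(2))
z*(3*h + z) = 3*h*z + z^2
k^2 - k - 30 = (k - 6)*(k + 5)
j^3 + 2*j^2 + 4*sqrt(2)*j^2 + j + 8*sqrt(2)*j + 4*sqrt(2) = (j + 1)^2*(j + 4*sqrt(2))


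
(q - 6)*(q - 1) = q^2 - 7*q + 6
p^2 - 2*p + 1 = (p - 1)^2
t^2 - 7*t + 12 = (t - 4)*(t - 3)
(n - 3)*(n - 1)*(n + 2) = n^3 - 2*n^2 - 5*n + 6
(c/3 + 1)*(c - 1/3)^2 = c^3/3 + 7*c^2/9 - 17*c/27 + 1/9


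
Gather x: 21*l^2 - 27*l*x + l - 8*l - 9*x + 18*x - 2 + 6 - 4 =21*l^2 - 7*l + x*(9 - 27*l)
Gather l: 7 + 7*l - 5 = 7*l + 2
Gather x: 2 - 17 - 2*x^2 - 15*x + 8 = -2*x^2 - 15*x - 7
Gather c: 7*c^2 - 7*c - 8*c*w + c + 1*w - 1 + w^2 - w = 7*c^2 + c*(-8*w - 6) + w^2 - 1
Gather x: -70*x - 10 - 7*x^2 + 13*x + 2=-7*x^2 - 57*x - 8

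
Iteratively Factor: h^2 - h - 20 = (h + 4)*(h - 5)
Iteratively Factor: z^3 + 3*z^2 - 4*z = (z - 1)*(z^2 + 4*z) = (z - 1)*(z + 4)*(z)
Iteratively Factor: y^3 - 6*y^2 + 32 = (y + 2)*(y^2 - 8*y + 16) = (y - 4)*(y + 2)*(y - 4)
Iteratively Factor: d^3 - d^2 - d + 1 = (d + 1)*(d^2 - 2*d + 1) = (d - 1)*(d + 1)*(d - 1)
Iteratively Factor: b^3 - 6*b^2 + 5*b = (b)*(b^2 - 6*b + 5) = b*(b - 1)*(b - 5)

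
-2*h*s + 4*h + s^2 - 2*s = (-2*h + s)*(s - 2)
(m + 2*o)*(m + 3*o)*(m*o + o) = m^3*o + 5*m^2*o^2 + m^2*o + 6*m*o^3 + 5*m*o^2 + 6*o^3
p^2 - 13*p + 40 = (p - 8)*(p - 5)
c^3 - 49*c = c*(c - 7)*(c + 7)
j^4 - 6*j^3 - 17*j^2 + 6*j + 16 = (j - 8)*(j - 1)*(j + 1)*(j + 2)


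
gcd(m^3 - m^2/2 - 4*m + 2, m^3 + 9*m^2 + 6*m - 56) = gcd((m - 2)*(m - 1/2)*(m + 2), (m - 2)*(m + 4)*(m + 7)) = m - 2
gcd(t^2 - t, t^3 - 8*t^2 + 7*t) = t^2 - t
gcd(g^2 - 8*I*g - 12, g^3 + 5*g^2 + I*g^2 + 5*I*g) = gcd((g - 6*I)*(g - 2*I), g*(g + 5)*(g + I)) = 1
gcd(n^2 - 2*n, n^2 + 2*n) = n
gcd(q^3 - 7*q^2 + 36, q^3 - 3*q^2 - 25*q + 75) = q - 3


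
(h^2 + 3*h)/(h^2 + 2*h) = (h + 3)/(h + 2)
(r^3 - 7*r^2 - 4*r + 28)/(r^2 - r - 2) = (r^2 - 5*r - 14)/(r + 1)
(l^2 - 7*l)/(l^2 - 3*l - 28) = l/(l + 4)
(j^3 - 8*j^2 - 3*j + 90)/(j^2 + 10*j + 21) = (j^2 - 11*j + 30)/(j + 7)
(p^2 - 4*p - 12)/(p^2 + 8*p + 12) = (p - 6)/(p + 6)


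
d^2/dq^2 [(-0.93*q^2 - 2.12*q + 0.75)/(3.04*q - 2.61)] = (7.105427357601e-15*q^2 + 7.105427357601e-15*q - 32.449962)/(28.094464*q^3 - 72.361728*q^2 + 62.126352*q - 17.779581)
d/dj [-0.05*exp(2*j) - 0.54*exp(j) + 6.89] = (-0.1*exp(j) - 0.54)*exp(j)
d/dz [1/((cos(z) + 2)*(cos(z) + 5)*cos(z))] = (3*sin(z) + 10*sin(z)/cos(z)^2 + 14*tan(z))/((cos(z) + 2)^2*(cos(z) + 5)^2)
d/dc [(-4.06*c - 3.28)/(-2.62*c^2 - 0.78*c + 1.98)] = (10.6372*c^2 + 3.1668*c - (4.06*c + 3.28)*(5.24*c + 0.78) - 8.0388)/(2.62*c^2 + 0.78*c - 1.98)^2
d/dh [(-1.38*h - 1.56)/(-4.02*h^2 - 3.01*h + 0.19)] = (5.5476*h^2 + 4.1538*h - (1.38*h + 1.56)*(8.04*h + 3.01) - 0.2622)/(4.02*h^2 + 3.01*h - 0.19)^2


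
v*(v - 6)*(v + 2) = v^3 - 4*v^2 - 12*v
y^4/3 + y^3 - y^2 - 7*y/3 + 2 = (y/3 + 1)*(y - 1)^2*(y + 2)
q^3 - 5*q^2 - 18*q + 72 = (q - 6)*(q - 3)*(q + 4)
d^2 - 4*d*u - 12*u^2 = (d - 6*u)*(d + 2*u)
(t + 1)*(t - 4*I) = t^2 + t - 4*I*t - 4*I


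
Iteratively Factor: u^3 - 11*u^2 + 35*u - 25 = (u - 5)*(u^2 - 6*u + 5) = (u - 5)*(u - 1)*(u - 5)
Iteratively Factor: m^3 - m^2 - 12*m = (m)*(m^2 - m - 12) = m*(m + 3)*(m - 4)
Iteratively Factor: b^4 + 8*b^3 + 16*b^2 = (b)*(b^3 + 8*b^2 + 16*b) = b*(b + 4)*(b^2 + 4*b) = b^2*(b + 4)*(b + 4)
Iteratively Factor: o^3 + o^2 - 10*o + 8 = (o - 1)*(o^2 + 2*o - 8) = (o - 1)*(o + 4)*(o - 2)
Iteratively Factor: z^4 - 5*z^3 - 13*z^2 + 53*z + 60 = (z + 3)*(z^3 - 8*z^2 + 11*z + 20) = (z - 4)*(z + 3)*(z^2 - 4*z - 5) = (z - 5)*(z - 4)*(z + 3)*(z + 1)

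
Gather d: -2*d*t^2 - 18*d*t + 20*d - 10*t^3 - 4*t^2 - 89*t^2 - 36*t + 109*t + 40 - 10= d*(-2*t^2 - 18*t + 20) - 10*t^3 - 93*t^2 + 73*t + 30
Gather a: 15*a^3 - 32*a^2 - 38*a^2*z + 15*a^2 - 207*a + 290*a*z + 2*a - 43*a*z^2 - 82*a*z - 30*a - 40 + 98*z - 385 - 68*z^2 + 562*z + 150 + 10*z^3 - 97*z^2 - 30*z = 15*a^3 + a^2*(-38*z - 17) + a*(-43*z^2 + 208*z - 235) + 10*z^3 - 165*z^2 + 630*z - 275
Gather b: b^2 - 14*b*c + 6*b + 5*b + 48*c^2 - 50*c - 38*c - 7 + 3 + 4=b^2 + b*(11 - 14*c) + 48*c^2 - 88*c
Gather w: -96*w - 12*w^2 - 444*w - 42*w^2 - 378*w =-54*w^2 - 918*w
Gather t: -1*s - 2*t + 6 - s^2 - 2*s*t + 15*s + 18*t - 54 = -s^2 + 14*s + t*(16 - 2*s) - 48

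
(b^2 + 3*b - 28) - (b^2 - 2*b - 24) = 5*b - 4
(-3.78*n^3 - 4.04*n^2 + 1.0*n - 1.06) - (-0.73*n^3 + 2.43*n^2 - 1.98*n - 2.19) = -3.05*n^3 - 6.47*n^2 + 2.98*n + 1.13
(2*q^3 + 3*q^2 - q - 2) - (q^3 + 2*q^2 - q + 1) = q^3 + q^2 - 3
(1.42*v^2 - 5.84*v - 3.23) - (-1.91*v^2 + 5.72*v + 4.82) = 3.33*v^2 - 11.56*v - 8.05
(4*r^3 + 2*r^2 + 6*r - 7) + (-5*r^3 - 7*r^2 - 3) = -r^3 - 5*r^2 + 6*r - 10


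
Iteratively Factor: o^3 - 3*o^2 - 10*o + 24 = (o - 4)*(o^2 + o - 6) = (o - 4)*(o + 3)*(o - 2)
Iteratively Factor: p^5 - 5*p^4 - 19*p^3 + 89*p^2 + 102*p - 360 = (p - 5)*(p^4 - 19*p^2 - 6*p + 72) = (p - 5)*(p + 3)*(p^3 - 3*p^2 - 10*p + 24) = (p - 5)*(p + 3)^2*(p^2 - 6*p + 8) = (p - 5)*(p - 4)*(p + 3)^2*(p - 2)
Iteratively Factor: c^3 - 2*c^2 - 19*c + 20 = (c - 5)*(c^2 + 3*c - 4) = (c - 5)*(c + 4)*(c - 1)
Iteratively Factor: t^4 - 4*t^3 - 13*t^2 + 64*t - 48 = (t + 4)*(t^3 - 8*t^2 + 19*t - 12) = (t - 4)*(t + 4)*(t^2 - 4*t + 3) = (t - 4)*(t - 1)*(t + 4)*(t - 3)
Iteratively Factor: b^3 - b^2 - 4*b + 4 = (b - 1)*(b^2 - 4) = (b - 1)*(b + 2)*(b - 2)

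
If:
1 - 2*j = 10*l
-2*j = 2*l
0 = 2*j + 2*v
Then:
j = -1/8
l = 1/8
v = 1/8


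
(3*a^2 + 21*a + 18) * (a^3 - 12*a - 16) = 3*a^5 + 21*a^4 - 18*a^3 - 300*a^2 - 552*a - 288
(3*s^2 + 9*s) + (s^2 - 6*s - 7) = 4*s^2 + 3*s - 7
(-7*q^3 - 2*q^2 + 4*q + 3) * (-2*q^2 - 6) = 14*q^5 + 4*q^4 + 34*q^3 + 6*q^2 - 24*q - 18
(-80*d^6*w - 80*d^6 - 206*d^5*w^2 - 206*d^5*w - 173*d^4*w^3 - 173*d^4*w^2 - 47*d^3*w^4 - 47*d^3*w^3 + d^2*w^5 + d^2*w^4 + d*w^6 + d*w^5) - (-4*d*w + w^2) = -80*d^6*w - 80*d^6 - 206*d^5*w^2 - 206*d^5*w - 173*d^4*w^3 - 173*d^4*w^2 - 47*d^3*w^4 - 47*d^3*w^3 + d^2*w^5 + d^2*w^4 + d*w^6 + d*w^5 + 4*d*w - w^2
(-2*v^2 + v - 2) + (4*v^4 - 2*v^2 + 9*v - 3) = 4*v^4 - 4*v^2 + 10*v - 5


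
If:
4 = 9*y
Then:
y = 4/9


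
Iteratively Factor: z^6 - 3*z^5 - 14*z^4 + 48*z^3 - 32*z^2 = (z)*(z^5 - 3*z^4 - 14*z^3 + 48*z^2 - 32*z) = z*(z - 1)*(z^4 - 2*z^3 - 16*z^2 + 32*z) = z*(z - 2)*(z - 1)*(z^3 - 16*z) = z*(z - 4)*(z - 2)*(z - 1)*(z^2 + 4*z) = z*(z - 4)*(z - 2)*(z - 1)*(z + 4)*(z)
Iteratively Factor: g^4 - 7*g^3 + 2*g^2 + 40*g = (g + 2)*(g^3 - 9*g^2 + 20*g) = (g - 5)*(g + 2)*(g^2 - 4*g) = (g - 5)*(g - 4)*(g + 2)*(g)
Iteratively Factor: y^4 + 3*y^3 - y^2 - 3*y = (y + 1)*(y^3 + 2*y^2 - 3*y) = (y + 1)*(y + 3)*(y^2 - y) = y*(y + 1)*(y + 3)*(y - 1)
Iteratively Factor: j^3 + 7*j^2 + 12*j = (j)*(j^2 + 7*j + 12) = j*(j + 3)*(j + 4)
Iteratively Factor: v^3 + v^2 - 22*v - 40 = (v + 2)*(v^2 - v - 20) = (v + 2)*(v + 4)*(v - 5)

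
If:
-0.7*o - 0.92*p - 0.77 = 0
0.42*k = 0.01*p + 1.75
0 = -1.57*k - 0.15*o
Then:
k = 5.12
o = -53.56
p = 39.91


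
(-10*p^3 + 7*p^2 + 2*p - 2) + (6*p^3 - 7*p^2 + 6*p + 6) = -4*p^3 + 8*p + 4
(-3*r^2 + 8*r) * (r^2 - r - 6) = -3*r^4 + 11*r^3 + 10*r^2 - 48*r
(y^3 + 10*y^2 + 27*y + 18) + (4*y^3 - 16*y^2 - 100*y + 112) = 5*y^3 - 6*y^2 - 73*y + 130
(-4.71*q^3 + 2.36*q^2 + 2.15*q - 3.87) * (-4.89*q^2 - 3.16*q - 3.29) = 23.0319*q^5 + 3.3432*q^4 - 2.4752*q^3 + 4.3659*q^2 + 5.1557*q + 12.7323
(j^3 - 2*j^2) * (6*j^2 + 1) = 6*j^5 - 12*j^4 + j^3 - 2*j^2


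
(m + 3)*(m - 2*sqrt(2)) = m^2 - 2*sqrt(2)*m + 3*m - 6*sqrt(2)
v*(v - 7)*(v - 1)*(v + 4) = v^4 - 4*v^3 - 25*v^2 + 28*v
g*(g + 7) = g^2 + 7*g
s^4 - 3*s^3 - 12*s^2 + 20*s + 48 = (s - 4)*(s - 3)*(s + 2)^2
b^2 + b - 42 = (b - 6)*(b + 7)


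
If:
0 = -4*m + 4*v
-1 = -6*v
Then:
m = 1/6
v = 1/6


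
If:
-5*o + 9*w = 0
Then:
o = 9*w/5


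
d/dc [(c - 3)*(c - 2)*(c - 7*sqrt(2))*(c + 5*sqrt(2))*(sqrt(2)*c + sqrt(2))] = 5*sqrt(2)*c^4 - 16*sqrt(2)*c^3 - 16*c^3 - 207*sqrt(2)*c^2 + 48*c^2 - 8*c + 572*sqrt(2)*c - 70*sqrt(2) - 24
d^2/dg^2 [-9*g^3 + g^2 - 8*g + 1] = 2 - 54*g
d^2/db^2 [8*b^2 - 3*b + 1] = 16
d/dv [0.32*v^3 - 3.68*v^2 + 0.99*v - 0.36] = 0.96*v^2 - 7.36*v + 0.99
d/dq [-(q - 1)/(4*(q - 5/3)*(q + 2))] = 9*(q^2 - 2*q + 3)/(4*(9*q^4 + 6*q^3 - 59*q^2 - 20*q + 100))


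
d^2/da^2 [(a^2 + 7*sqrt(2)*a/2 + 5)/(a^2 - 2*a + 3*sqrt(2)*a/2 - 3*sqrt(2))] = 4*(4*a^3 + 4*sqrt(2)*a^3 + 18*sqrt(2)*a^2 + 30*a^2 + 45*sqrt(2)*a + 66*a + 37 + 33*sqrt(2))/(4*a^6 - 24*a^5 + 18*sqrt(2)*a^5 - 108*sqrt(2)*a^4 + 102*a^4 - 356*a^3 + 243*sqrt(2)*a^3 - 306*sqrt(2)*a^2 + 648*a^2 - 432*a + 324*sqrt(2)*a - 216*sqrt(2))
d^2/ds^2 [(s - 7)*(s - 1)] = 2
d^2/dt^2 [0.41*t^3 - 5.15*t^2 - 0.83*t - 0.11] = 2.46*t - 10.3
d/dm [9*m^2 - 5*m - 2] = 18*m - 5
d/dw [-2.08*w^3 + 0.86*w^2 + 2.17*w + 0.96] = -6.24*w^2 + 1.72*w + 2.17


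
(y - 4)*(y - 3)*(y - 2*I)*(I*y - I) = I*y^4 + 2*y^3 - 8*I*y^3 - 16*y^2 + 19*I*y^2 + 38*y - 12*I*y - 24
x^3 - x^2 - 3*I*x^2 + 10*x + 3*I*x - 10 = (x - 1)*(x - 5*I)*(x + 2*I)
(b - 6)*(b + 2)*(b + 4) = b^3 - 28*b - 48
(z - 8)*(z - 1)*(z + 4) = z^3 - 5*z^2 - 28*z + 32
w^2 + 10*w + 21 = (w + 3)*(w + 7)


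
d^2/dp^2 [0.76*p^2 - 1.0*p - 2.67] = 1.52000000000000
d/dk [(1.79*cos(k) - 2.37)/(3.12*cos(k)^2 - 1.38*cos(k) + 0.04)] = (5.5848*cos(k)^2 - 14.7888*cos(k) + 3.199)*sin(k)/(9.7344*cos(k)^4 - 8.6112*cos(k)^3 + 2.154*cos(k)^2 - 0.1104*cos(k) + 0.0016)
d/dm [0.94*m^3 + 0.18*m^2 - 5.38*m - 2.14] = 2.82*m^2 + 0.36*m - 5.38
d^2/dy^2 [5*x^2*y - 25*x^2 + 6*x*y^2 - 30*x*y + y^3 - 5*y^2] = 12*x + 6*y - 10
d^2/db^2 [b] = 0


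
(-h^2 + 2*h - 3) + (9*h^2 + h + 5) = 8*h^2 + 3*h + 2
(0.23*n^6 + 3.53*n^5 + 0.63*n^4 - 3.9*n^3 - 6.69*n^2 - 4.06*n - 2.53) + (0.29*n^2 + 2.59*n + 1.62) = 0.23*n^6 + 3.53*n^5 + 0.63*n^4 - 3.9*n^3 - 6.4*n^2 - 1.47*n - 0.91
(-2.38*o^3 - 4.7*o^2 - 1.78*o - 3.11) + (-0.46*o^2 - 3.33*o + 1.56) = -2.38*o^3 - 5.16*o^2 - 5.11*o - 1.55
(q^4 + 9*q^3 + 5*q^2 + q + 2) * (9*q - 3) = 9*q^5 + 78*q^4 + 18*q^3 - 6*q^2 + 15*q - 6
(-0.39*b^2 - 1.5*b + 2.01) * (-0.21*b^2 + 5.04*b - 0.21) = 0.0819*b^4 - 1.6506*b^3 - 7.9002*b^2 + 10.4454*b - 0.4221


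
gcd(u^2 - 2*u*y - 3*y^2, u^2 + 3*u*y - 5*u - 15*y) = 1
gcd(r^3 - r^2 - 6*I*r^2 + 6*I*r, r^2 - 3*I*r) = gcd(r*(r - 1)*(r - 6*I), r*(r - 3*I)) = r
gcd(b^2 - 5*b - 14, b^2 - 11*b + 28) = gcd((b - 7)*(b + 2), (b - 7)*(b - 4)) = b - 7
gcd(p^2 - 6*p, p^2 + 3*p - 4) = 1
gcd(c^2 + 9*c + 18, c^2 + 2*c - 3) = c + 3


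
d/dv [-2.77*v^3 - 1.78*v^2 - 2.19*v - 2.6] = -8.31*v^2 - 3.56*v - 2.19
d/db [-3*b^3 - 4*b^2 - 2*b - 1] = -9*b^2 - 8*b - 2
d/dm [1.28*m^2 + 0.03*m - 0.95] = 2.56*m + 0.03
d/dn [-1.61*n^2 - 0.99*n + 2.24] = -3.22*n - 0.99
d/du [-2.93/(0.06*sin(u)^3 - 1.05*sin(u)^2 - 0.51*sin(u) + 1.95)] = (0.5274*sin(u)^2 - 6.153*sin(u) - 1.4943)*cos(u)/(0.06*sin(u)^3 - 1.05*sin(u)^2 - 0.51*sin(u) + 1.95)^2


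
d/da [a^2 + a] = 2*a + 1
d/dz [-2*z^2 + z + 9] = 1 - 4*z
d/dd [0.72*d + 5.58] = 0.720000000000000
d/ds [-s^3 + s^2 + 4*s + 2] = -3*s^2 + 2*s + 4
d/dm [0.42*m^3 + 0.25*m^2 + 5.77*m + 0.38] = 1.26*m^2 + 0.5*m + 5.77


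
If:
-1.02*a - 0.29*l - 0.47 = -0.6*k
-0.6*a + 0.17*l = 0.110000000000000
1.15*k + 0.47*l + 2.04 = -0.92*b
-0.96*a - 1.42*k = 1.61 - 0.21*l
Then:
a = -0.60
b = -0.28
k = -0.95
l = -1.47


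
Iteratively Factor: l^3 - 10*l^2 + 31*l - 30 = (l - 3)*(l^2 - 7*l + 10) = (l - 5)*(l - 3)*(l - 2)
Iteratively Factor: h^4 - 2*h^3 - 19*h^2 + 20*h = (h - 1)*(h^3 - h^2 - 20*h) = (h - 1)*(h + 4)*(h^2 - 5*h) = h*(h - 1)*(h + 4)*(h - 5)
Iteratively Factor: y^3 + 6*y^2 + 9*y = (y)*(y^2 + 6*y + 9) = y*(y + 3)*(y + 3)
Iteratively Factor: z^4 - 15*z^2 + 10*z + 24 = (z + 1)*(z^3 - z^2 - 14*z + 24) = (z - 3)*(z + 1)*(z^2 + 2*z - 8) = (z - 3)*(z - 2)*(z + 1)*(z + 4)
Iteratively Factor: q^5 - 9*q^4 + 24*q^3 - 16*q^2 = (q - 4)*(q^4 - 5*q^3 + 4*q^2) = (q - 4)*(q - 1)*(q^3 - 4*q^2) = (q - 4)^2*(q - 1)*(q^2) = q*(q - 4)^2*(q - 1)*(q)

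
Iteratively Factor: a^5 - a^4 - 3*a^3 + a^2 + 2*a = (a - 2)*(a^4 + a^3 - a^2 - a) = (a - 2)*(a + 1)*(a^3 - a) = (a - 2)*(a + 1)^2*(a^2 - a) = a*(a - 2)*(a + 1)^2*(a - 1)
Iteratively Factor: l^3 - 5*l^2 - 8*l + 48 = (l - 4)*(l^2 - l - 12) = (l - 4)*(l + 3)*(l - 4)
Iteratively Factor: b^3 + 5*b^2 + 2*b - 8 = (b + 4)*(b^2 + b - 2) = (b + 2)*(b + 4)*(b - 1)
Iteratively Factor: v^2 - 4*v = (v - 4)*(v)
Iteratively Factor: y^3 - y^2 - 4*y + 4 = (y - 2)*(y^2 + y - 2) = (y - 2)*(y + 2)*(y - 1)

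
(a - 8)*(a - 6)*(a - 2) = a^3 - 16*a^2 + 76*a - 96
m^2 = m^2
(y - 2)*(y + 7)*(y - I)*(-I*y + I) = -I*y^4 - y^3 - 4*I*y^3 - 4*y^2 + 19*I*y^2 + 19*y - 14*I*y - 14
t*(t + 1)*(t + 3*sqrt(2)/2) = t^3 + t^2 + 3*sqrt(2)*t^2/2 + 3*sqrt(2)*t/2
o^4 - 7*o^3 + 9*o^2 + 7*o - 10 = (o - 5)*(o - 2)*(o - 1)*(o + 1)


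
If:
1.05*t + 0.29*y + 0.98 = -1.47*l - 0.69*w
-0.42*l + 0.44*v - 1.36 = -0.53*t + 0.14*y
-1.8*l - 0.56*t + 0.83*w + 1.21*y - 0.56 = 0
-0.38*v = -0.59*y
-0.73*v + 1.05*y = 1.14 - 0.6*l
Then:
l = 2.99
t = -3.10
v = 12.18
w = -6.37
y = 7.84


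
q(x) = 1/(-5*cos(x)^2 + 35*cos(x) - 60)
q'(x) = (-10*sin(x)*cos(x) + 35*sin(x))/(-5*cos(x)^2 + 35*cos(x) - 60)^2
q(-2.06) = -0.01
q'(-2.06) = -0.01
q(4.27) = -0.01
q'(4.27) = -0.01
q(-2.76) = -0.01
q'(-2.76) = -0.00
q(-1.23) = -0.02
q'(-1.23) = -0.01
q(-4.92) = -0.02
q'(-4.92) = 0.01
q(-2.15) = -0.01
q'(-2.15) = -0.01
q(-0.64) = -0.03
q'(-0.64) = -0.01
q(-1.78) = -0.01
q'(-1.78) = -0.01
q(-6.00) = -0.03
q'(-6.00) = 0.01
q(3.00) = -0.01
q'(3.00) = 0.00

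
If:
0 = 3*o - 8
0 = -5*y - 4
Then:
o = 8/3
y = -4/5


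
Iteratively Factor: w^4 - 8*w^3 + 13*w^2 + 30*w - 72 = (w - 3)*(w^3 - 5*w^2 - 2*w + 24) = (w - 3)^2*(w^2 - 2*w - 8) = (w - 3)^2*(w + 2)*(w - 4)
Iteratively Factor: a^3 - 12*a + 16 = (a - 2)*(a^2 + 2*a - 8) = (a - 2)*(a + 4)*(a - 2)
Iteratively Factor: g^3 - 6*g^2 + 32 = (g + 2)*(g^2 - 8*g + 16) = (g - 4)*(g + 2)*(g - 4)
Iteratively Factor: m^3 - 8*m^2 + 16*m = (m)*(m^2 - 8*m + 16) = m*(m - 4)*(m - 4)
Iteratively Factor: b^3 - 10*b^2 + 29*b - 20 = (b - 1)*(b^2 - 9*b + 20) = (b - 5)*(b - 1)*(b - 4)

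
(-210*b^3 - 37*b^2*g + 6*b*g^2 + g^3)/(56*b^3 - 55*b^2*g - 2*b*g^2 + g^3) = (-30*b^2 - b*g + g^2)/(8*b^2 - 9*b*g + g^2)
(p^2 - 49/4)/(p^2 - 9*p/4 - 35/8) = 2*(2*p + 7)/(4*p + 5)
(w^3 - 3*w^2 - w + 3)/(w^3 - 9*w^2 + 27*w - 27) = (w^2 - 1)/(w^2 - 6*w + 9)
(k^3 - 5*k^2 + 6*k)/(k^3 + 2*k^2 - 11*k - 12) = k*(k - 2)/(k^2 + 5*k + 4)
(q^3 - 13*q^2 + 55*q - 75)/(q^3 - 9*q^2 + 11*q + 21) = (q^2 - 10*q + 25)/(q^2 - 6*q - 7)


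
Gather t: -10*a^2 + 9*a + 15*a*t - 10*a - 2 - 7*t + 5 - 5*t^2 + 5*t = -10*a^2 - a - 5*t^2 + t*(15*a - 2) + 3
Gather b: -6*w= -6*w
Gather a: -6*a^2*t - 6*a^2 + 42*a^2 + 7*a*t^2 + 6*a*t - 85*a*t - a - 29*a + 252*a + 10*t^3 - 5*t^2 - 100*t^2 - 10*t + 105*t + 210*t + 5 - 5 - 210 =a^2*(36 - 6*t) + a*(7*t^2 - 79*t + 222) + 10*t^3 - 105*t^2 + 305*t - 210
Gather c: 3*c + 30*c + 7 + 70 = 33*c + 77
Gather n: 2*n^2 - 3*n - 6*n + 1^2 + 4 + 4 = 2*n^2 - 9*n + 9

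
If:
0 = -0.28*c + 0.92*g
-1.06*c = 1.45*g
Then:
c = 0.00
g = 0.00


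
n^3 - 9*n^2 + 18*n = n*(n - 6)*(n - 3)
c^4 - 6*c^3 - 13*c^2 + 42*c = c*(c - 7)*(c - 2)*(c + 3)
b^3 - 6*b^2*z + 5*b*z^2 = b*(b - 5*z)*(b - z)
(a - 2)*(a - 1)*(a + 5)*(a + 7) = a^4 + 9*a^3 + a^2 - 81*a + 70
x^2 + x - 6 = (x - 2)*(x + 3)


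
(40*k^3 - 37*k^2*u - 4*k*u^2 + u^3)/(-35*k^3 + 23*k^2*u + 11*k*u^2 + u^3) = (-8*k + u)/(7*k + u)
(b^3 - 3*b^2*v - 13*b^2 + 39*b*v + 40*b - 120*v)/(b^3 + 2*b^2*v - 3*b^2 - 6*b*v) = (b^3 - 3*b^2*v - 13*b^2 + 39*b*v + 40*b - 120*v)/(b*(b^2 + 2*b*v - 3*b - 6*v))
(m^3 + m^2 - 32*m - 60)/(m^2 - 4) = (m^2 - m - 30)/(m - 2)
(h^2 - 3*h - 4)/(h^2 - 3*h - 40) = (-h^2 + 3*h + 4)/(-h^2 + 3*h + 40)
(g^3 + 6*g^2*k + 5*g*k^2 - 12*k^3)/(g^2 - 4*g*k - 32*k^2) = (g^2 + 2*g*k - 3*k^2)/(g - 8*k)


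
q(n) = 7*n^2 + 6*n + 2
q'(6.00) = 90.00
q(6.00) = 290.00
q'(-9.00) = -120.00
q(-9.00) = 515.00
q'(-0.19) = 3.34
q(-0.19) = 1.11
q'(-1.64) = -16.96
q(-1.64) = 10.99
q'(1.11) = 21.54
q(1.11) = 17.28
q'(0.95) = 19.30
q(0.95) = 14.02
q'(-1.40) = -13.60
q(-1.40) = 7.32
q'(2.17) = 36.38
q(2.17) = 47.98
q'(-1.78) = -18.92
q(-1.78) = 13.50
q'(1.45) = 26.30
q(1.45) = 25.42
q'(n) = 14*n + 6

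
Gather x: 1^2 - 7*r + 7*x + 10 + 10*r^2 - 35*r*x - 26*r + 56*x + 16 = 10*r^2 - 33*r + x*(63 - 35*r) + 27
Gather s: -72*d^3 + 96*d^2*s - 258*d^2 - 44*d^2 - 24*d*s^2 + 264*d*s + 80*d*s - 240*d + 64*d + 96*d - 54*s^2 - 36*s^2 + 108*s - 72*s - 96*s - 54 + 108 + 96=-72*d^3 - 302*d^2 - 80*d + s^2*(-24*d - 90) + s*(96*d^2 + 344*d - 60) + 150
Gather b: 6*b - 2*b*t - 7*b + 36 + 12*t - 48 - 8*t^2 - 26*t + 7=b*(-2*t - 1) - 8*t^2 - 14*t - 5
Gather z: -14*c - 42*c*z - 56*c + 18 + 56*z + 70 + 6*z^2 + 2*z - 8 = -70*c + 6*z^2 + z*(58 - 42*c) + 80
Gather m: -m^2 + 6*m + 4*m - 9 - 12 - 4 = -m^2 + 10*m - 25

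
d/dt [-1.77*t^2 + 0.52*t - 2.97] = 0.52 - 3.54*t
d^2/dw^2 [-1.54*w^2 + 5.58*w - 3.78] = -3.08000000000000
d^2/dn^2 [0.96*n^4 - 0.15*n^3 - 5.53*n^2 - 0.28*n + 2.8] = 11.52*n^2 - 0.9*n - 11.06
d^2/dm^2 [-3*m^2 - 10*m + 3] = -6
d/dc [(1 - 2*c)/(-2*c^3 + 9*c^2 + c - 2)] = (4*c^3 - 18*c^2 - 2*c + (2*c - 1)*(-6*c^2 + 18*c + 1) + 4)/(2*c^3 - 9*c^2 - c + 2)^2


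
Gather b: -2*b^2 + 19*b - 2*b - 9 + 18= -2*b^2 + 17*b + 9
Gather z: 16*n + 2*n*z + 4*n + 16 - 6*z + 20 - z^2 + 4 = 20*n - z^2 + z*(2*n - 6) + 40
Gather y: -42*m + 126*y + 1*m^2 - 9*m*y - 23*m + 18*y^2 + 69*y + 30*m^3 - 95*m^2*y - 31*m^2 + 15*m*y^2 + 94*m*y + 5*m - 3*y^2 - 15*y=30*m^3 - 30*m^2 - 60*m + y^2*(15*m + 15) + y*(-95*m^2 + 85*m + 180)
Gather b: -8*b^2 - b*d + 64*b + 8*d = -8*b^2 + b*(64 - d) + 8*d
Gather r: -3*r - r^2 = -r^2 - 3*r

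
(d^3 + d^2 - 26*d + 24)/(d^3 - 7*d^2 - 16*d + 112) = (d^2 + 5*d - 6)/(d^2 - 3*d - 28)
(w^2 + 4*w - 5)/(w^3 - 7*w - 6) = (-w^2 - 4*w + 5)/(-w^3 + 7*w + 6)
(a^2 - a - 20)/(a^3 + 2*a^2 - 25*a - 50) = (a + 4)/(a^2 + 7*a + 10)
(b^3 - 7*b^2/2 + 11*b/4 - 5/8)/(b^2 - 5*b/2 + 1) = (b^2 - 3*b + 5/4)/(b - 2)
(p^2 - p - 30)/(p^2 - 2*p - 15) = (-p^2 + p + 30)/(-p^2 + 2*p + 15)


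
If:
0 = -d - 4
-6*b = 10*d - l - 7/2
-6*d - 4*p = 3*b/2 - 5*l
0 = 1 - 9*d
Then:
No Solution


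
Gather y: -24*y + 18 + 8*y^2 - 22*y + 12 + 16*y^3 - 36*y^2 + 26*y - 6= 16*y^3 - 28*y^2 - 20*y + 24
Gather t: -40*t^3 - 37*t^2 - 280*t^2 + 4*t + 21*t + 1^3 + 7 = -40*t^3 - 317*t^2 + 25*t + 8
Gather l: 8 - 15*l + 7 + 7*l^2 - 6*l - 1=7*l^2 - 21*l + 14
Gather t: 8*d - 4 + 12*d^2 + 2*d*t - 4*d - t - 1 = 12*d^2 + 4*d + t*(2*d - 1) - 5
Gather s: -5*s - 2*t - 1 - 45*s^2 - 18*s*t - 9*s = -45*s^2 + s*(-18*t - 14) - 2*t - 1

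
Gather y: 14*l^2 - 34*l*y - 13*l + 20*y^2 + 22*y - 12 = 14*l^2 - 13*l + 20*y^2 + y*(22 - 34*l) - 12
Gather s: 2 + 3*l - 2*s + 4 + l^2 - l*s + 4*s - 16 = l^2 + 3*l + s*(2 - l) - 10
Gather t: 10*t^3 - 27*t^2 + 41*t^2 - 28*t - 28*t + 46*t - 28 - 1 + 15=10*t^3 + 14*t^2 - 10*t - 14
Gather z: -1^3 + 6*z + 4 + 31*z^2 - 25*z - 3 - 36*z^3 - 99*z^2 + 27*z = -36*z^3 - 68*z^2 + 8*z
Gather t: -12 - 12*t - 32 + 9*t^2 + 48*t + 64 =9*t^2 + 36*t + 20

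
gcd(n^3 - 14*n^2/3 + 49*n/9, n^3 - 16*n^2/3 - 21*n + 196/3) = n - 7/3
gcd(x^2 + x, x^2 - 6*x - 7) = x + 1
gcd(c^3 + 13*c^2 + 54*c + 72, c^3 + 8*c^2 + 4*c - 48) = c^2 + 10*c + 24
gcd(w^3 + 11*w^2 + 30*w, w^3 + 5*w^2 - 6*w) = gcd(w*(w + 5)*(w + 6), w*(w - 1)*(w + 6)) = w^2 + 6*w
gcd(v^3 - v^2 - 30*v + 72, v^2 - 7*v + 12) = v^2 - 7*v + 12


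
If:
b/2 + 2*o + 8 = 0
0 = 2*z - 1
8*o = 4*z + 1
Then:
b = -35/2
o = 3/8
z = 1/2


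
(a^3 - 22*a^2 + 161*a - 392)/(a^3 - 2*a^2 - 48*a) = (a^2 - 14*a + 49)/(a*(a + 6))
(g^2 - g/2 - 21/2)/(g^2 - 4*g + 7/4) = 2*(g + 3)/(2*g - 1)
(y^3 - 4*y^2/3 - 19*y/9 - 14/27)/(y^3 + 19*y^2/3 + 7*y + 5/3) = (9*y^2 - 15*y - 14)/(9*(y^2 + 6*y + 5))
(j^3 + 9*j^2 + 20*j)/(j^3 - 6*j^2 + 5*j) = (j^2 + 9*j + 20)/(j^2 - 6*j + 5)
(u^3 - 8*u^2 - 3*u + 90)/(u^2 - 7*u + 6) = (u^2 - 2*u - 15)/(u - 1)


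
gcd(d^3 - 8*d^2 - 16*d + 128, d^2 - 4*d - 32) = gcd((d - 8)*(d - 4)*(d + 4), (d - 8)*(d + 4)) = d^2 - 4*d - 32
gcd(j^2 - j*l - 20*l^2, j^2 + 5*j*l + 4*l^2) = j + 4*l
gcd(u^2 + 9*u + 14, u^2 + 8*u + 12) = u + 2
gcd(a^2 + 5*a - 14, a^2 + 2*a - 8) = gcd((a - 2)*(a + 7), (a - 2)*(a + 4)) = a - 2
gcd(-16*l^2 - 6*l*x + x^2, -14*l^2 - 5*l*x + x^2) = 2*l + x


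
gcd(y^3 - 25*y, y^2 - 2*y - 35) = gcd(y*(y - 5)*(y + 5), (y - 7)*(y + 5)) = y + 5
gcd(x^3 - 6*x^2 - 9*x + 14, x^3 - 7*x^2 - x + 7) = x^2 - 8*x + 7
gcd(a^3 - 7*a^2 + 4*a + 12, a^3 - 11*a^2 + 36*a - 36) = a^2 - 8*a + 12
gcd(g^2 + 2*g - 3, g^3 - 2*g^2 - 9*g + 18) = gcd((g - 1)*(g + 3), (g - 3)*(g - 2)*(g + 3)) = g + 3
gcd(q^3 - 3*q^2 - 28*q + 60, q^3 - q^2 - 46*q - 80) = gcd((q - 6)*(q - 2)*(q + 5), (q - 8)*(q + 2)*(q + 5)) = q + 5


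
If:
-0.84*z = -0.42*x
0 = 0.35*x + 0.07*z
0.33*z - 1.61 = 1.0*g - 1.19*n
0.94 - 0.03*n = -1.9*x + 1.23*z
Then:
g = 35.68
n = 31.33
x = 0.00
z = 0.00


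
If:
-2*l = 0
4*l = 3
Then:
No Solution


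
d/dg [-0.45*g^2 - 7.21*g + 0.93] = -0.9*g - 7.21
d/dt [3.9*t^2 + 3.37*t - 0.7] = 7.8*t + 3.37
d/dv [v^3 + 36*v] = 3*v^2 + 36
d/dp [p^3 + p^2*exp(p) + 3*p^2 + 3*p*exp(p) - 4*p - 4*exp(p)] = p^2*exp(p) + 3*p^2 + 5*p*exp(p) + 6*p - exp(p) - 4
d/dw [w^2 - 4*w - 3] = 2*w - 4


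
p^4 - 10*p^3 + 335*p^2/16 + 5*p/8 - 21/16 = (p - 7)*(p - 3)*(p - 1/4)*(p + 1/4)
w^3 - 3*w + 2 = (w - 1)^2*(w + 2)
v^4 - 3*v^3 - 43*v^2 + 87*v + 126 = (v - 7)*(v - 3)*(v + 1)*(v + 6)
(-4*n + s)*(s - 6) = -4*n*s + 24*n + s^2 - 6*s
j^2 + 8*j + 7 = (j + 1)*(j + 7)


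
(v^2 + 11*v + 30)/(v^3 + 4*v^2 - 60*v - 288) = (v + 5)/(v^2 - 2*v - 48)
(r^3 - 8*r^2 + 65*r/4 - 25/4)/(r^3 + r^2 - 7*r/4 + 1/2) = (2*r^2 - 15*r + 25)/(2*r^2 + 3*r - 2)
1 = 1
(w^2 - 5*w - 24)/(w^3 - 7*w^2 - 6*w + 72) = (w - 8)/(w^2 - 10*w + 24)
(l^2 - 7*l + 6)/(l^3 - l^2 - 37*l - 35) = (-l^2 + 7*l - 6)/(-l^3 + l^2 + 37*l + 35)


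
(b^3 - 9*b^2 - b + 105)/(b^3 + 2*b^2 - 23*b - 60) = (b - 7)/(b + 4)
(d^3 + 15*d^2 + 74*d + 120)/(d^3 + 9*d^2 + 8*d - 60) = (d + 4)/(d - 2)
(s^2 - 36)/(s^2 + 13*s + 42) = (s - 6)/(s + 7)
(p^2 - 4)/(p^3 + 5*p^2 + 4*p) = (p^2 - 4)/(p*(p^2 + 5*p + 4))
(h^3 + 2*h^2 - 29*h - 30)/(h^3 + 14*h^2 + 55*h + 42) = (h - 5)/(h + 7)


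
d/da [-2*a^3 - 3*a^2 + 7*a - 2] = -6*a^2 - 6*a + 7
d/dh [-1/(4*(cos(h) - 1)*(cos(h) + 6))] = -(2*cos(h) + 5)*sin(h)/(4*(cos(h) - 1)^2*(cos(h) + 6)^2)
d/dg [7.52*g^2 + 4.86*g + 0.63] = 15.04*g + 4.86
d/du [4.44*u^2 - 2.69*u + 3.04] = 8.88*u - 2.69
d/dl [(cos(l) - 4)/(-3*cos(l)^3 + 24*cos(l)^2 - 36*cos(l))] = 2*(-cos(l)^3 + 10*cos(l)^2 - 32*cos(l) + 24)*sin(l)/(3*(cos(l) - 6)^2*(cos(l) - 2)^2*cos(l)^2)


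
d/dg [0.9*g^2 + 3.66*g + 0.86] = 1.8*g + 3.66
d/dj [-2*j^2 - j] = -4*j - 1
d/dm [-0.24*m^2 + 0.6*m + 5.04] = 0.6 - 0.48*m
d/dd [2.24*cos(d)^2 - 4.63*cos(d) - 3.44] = (4.63 - 4.48*cos(d))*sin(d)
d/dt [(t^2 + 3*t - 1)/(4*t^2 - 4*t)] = (-t^2 + t/2 - 1/4)/(t^2*(t^2 - 2*t + 1))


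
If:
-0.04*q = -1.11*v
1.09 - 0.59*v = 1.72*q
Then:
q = 0.63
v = 0.02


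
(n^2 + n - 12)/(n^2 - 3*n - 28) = (n - 3)/(n - 7)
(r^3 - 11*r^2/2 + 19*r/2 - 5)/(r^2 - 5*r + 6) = (2*r^2 - 7*r + 5)/(2*(r - 3))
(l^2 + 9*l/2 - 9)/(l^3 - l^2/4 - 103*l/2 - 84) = 2*(2*l - 3)/(4*l^2 - 25*l - 56)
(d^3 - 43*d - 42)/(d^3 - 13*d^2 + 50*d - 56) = (d^2 + 7*d + 6)/(d^2 - 6*d + 8)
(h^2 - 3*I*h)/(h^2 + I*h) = (h - 3*I)/(h + I)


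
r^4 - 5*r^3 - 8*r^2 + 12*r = r*(r - 6)*(r - 1)*(r + 2)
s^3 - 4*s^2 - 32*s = s*(s - 8)*(s + 4)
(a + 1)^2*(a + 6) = a^3 + 8*a^2 + 13*a + 6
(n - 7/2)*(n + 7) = n^2 + 7*n/2 - 49/2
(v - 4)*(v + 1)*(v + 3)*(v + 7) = v^4 + 7*v^3 - 13*v^2 - 103*v - 84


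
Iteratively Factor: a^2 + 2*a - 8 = (a - 2)*(a + 4)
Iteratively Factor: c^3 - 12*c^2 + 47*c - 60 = (c - 4)*(c^2 - 8*c + 15) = (c - 4)*(c - 3)*(c - 5)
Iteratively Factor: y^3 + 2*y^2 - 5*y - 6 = (y + 3)*(y^2 - y - 2) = (y - 2)*(y + 3)*(y + 1)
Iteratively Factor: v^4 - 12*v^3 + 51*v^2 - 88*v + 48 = (v - 1)*(v^3 - 11*v^2 + 40*v - 48) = (v - 4)*(v - 1)*(v^2 - 7*v + 12) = (v - 4)*(v - 3)*(v - 1)*(v - 4)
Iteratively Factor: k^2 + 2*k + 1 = (k + 1)*(k + 1)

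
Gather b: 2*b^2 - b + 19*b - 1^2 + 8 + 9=2*b^2 + 18*b + 16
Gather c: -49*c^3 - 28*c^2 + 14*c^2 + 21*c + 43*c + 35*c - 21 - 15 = -49*c^3 - 14*c^2 + 99*c - 36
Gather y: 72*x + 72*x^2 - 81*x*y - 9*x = 72*x^2 - 81*x*y + 63*x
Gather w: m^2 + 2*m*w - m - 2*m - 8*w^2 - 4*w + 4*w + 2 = m^2 + 2*m*w - 3*m - 8*w^2 + 2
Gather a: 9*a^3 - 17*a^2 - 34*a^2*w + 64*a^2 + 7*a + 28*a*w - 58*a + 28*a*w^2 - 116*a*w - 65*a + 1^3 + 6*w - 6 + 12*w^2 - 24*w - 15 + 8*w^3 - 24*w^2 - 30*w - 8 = 9*a^3 + a^2*(47 - 34*w) + a*(28*w^2 - 88*w - 116) + 8*w^3 - 12*w^2 - 48*w - 28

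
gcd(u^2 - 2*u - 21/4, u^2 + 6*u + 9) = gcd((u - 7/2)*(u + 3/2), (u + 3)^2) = 1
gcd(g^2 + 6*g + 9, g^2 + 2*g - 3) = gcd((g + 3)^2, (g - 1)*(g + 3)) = g + 3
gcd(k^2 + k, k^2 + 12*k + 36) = 1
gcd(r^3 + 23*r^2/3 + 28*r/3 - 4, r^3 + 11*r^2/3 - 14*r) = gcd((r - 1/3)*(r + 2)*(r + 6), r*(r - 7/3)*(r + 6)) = r + 6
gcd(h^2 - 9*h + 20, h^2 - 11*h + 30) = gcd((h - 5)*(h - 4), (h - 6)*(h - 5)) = h - 5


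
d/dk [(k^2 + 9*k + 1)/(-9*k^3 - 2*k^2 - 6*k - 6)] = (9*k^4 + 162*k^3 + 39*k^2 - 8*k - 48)/(81*k^6 + 36*k^5 + 112*k^4 + 132*k^3 + 60*k^2 + 72*k + 36)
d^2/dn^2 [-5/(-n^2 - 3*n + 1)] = 10*(-n^2 - 3*n + (2*n + 3)^2 + 1)/(n^2 + 3*n - 1)^3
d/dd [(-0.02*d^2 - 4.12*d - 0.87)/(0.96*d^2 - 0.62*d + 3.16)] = (3.9676*d^2 + 1.544*d - 13.5586)/(0.9216*d^4 - 1.1904*d^3 + 6.4516*d^2 - 3.9184*d + 9.9856)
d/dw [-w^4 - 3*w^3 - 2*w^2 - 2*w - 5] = -4*w^3 - 9*w^2 - 4*w - 2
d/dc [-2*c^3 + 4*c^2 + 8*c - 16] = -6*c^2 + 8*c + 8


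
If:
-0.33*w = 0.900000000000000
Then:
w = -2.73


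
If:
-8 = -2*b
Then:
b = 4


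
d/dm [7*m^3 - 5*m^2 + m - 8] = 21*m^2 - 10*m + 1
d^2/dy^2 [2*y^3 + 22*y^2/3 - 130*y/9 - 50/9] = 12*y + 44/3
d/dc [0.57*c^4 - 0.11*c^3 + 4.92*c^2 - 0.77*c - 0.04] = 2.28*c^3 - 0.33*c^2 + 9.84*c - 0.77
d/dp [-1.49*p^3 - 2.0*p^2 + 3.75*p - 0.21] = -4.47*p^2 - 4.0*p + 3.75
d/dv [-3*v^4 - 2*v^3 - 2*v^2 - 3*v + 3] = -12*v^3 - 6*v^2 - 4*v - 3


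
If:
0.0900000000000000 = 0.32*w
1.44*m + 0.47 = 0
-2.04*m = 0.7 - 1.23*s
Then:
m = -0.33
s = 0.03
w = 0.28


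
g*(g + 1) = g^2 + g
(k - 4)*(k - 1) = k^2 - 5*k + 4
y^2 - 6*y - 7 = (y - 7)*(y + 1)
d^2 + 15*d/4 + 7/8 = (d + 1/4)*(d + 7/2)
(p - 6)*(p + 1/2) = p^2 - 11*p/2 - 3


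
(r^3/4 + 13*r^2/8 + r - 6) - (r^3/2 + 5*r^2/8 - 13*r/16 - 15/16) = -r^3/4 + r^2 + 29*r/16 - 81/16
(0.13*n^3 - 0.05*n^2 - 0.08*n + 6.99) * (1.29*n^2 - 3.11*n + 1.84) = 0.1677*n^5 - 0.4688*n^4 + 0.2915*n^3 + 9.1739*n^2 - 21.8861*n + 12.8616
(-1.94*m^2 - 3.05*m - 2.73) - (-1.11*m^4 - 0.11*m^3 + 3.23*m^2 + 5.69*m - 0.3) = 1.11*m^4 + 0.11*m^3 - 5.17*m^2 - 8.74*m - 2.43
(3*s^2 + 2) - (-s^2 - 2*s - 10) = 4*s^2 + 2*s + 12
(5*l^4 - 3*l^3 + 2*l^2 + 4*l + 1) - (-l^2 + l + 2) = 5*l^4 - 3*l^3 + 3*l^2 + 3*l - 1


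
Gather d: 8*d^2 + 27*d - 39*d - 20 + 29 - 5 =8*d^2 - 12*d + 4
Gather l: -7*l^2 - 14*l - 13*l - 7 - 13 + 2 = -7*l^2 - 27*l - 18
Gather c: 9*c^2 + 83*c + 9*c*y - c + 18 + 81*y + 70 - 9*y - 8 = 9*c^2 + c*(9*y + 82) + 72*y + 80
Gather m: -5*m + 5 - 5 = -5*m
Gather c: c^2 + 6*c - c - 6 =c^2 + 5*c - 6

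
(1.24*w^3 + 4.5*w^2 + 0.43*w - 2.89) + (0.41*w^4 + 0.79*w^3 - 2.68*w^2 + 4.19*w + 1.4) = 0.41*w^4 + 2.03*w^3 + 1.82*w^2 + 4.62*w - 1.49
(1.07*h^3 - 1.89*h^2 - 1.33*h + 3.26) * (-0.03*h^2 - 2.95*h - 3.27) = -0.0321*h^5 - 3.0998*h^4 + 2.1165*h^3 + 10.006*h^2 - 5.2679*h - 10.6602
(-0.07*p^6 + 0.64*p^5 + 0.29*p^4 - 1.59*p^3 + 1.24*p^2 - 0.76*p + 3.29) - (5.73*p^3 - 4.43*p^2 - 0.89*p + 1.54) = -0.07*p^6 + 0.64*p^5 + 0.29*p^4 - 7.32*p^3 + 5.67*p^2 + 0.13*p + 1.75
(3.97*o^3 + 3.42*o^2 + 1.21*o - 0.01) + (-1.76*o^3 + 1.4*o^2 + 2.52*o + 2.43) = 2.21*o^3 + 4.82*o^2 + 3.73*o + 2.42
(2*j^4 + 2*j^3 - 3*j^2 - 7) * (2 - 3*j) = -6*j^5 - 2*j^4 + 13*j^3 - 6*j^2 + 21*j - 14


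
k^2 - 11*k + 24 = (k - 8)*(k - 3)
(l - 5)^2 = l^2 - 10*l + 25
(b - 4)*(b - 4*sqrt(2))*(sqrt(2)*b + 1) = sqrt(2)*b^3 - 7*b^2 - 4*sqrt(2)*b^2 - 4*sqrt(2)*b + 28*b + 16*sqrt(2)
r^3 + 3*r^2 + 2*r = r*(r + 1)*(r + 2)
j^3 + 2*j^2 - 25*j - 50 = (j - 5)*(j + 2)*(j + 5)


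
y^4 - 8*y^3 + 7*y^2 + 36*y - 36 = (y - 6)*(y - 3)*(y - 1)*(y + 2)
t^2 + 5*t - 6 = (t - 1)*(t + 6)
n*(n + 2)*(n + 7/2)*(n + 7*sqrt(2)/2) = n^4 + 7*sqrt(2)*n^3/2 + 11*n^3/2 + 7*n^2 + 77*sqrt(2)*n^2/4 + 49*sqrt(2)*n/2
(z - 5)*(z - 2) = z^2 - 7*z + 10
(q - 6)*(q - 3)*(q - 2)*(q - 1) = q^4 - 12*q^3 + 47*q^2 - 72*q + 36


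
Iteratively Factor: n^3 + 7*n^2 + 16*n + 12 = (n + 3)*(n^2 + 4*n + 4) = (n + 2)*(n + 3)*(n + 2)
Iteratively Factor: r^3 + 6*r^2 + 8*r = (r + 4)*(r^2 + 2*r) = (r + 2)*(r + 4)*(r)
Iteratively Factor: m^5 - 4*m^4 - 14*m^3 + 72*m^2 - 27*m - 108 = (m + 1)*(m^4 - 5*m^3 - 9*m^2 + 81*m - 108) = (m - 3)*(m + 1)*(m^3 - 2*m^2 - 15*m + 36) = (m - 3)^2*(m + 1)*(m^2 + m - 12) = (m - 3)^3*(m + 1)*(m + 4)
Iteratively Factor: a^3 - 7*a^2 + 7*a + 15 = (a - 5)*(a^2 - 2*a - 3) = (a - 5)*(a + 1)*(a - 3)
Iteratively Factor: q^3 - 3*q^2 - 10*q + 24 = (q + 3)*(q^2 - 6*q + 8) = (q - 2)*(q + 3)*(q - 4)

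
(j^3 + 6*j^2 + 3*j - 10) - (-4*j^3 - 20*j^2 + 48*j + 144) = 5*j^3 + 26*j^2 - 45*j - 154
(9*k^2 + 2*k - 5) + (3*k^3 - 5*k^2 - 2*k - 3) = 3*k^3 + 4*k^2 - 8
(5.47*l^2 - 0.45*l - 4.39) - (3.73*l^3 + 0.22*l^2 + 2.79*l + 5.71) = -3.73*l^3 + 5.25*l^2 - 3.24*l - 10.1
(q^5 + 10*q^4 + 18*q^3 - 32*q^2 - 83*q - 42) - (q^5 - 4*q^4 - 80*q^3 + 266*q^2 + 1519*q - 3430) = 14*q^4 + 98*q^3 - 298*q^2 - 1602*q + 3388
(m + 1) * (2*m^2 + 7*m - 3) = 2*m^3 + 9*m^2 + 4*m - 3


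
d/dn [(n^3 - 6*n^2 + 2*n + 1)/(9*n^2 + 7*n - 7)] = (9*n^4 + 14*n^3 - 81*n^2 + 66*n - 21)/(81*n^4 + 126*n^3 - 77*n^2 - 98*n + 49)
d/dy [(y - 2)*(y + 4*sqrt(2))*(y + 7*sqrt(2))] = 3*y^2 - 4*y + 22*sqrt(2)*y - 22*sqrt(2) + 56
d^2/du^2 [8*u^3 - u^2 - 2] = 48*u - 2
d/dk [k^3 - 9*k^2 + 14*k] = 3*k^2 - 18*k + 14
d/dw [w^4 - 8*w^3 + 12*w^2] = 4*w*(w^2 - 6*w + 6)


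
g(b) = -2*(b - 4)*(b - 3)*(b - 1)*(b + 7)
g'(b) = -2*(b - 4)*(b - 3)*(b - 1) - 2*(b - 4)*(b - 3)*(b + 7) - 2*(b - 4)*(b - 1)*(b + 7) - 2*(b - 3)*(b - 1)*(b + 7) = -8*b^3 + 6*b^2 + 148*b - 242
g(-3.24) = 1440.48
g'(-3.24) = -386.44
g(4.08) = -5.90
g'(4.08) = -81.62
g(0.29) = 104.08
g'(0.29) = -198.77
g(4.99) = -188.50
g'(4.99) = -348.09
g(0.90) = 10.29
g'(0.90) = -109.77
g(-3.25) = 1444.34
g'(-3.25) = -385.00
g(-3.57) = 1559.20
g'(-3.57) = -329.90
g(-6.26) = 1020.84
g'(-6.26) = 1029.16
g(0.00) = 168.00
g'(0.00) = -242.00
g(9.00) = -7680.00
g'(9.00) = -4256.00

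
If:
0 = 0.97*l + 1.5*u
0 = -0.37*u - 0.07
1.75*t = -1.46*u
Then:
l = 0.29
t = 0.16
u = -0.19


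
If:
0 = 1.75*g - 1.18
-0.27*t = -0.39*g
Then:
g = 0.67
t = 0.97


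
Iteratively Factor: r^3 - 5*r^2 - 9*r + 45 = (r - 3)*(r^2 - 2*r - 15) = (r - 3)*(r + 3)*(r - 5)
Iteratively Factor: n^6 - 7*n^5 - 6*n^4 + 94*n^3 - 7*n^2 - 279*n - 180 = (n + 3)*(n^5 - 10*n^4 + 24*n^3 + 22*n^2 - 73*n - 60) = (n - 3)*(n + 3)*(n^4 - 7*n^3 + 3*n^2 + 31*n + 20) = (n - 3)*(n + 1)*(n + 3)*(n^3 - 8*n^2 + 11*n + 20) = (n - 5)*(n - 3)*(n + 1)*(n + 3)*(n^2 - 3*n - 4) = (n - 5)*(n - 3)*(n + 1)^2*(n + 3)*(n - 4)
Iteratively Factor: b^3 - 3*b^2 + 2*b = (b - 1)*(b^2 - 2*b) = b*(b - 1)*(b - 2)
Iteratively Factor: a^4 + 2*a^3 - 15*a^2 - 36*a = (a - 4)*(a^3 + 6*a^2 + 9*a) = a*(a - 4)*(a^2 + 6*a + 9) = a*(a - 4)*(a + 3)*(a + 3)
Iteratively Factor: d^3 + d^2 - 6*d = (d - 2)*(d^2 + 3*d) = d*(d - 2)*(d + 3)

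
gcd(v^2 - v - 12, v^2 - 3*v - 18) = v + 3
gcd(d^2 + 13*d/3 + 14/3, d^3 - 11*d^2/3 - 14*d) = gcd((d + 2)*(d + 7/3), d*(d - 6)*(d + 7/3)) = d + 7/3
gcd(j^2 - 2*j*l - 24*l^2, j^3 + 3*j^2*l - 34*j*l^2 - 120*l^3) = j^2 - 2*j*l - 24*l^2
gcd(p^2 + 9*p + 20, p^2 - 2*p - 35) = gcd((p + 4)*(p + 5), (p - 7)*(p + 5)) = p + 5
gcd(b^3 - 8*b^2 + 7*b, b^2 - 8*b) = b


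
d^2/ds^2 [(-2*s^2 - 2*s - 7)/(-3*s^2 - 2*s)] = 2*(6*s^3 + 189*s^2 + 126*s + 28)/(s^3*(27*s^3 + 54*s^2 + 36*s + 8))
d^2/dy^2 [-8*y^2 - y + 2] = -16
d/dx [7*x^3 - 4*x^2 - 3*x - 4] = 21*x^2 - 8*x - 3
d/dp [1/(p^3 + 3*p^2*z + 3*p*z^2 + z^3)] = -3/(p^4 + 4*p^3*z + 6*p^2*z^2 + 4*p*z^3 + z^4)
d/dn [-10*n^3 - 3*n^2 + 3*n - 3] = -30*n^2 - 6*n + 3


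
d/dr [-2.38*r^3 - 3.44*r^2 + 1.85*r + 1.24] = -7.14*r^2 - 6.88*r + 1.85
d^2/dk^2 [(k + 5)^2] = 2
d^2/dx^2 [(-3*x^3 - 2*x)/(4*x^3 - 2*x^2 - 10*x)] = (-6*x^3 - 114*x^2 + 12*x - 97)/(8*x^6 - 12*x^5 - 54*x^4 + 59*x^3 + 135*x^2 - 75*x - 125)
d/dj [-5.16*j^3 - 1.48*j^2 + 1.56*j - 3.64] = -15.48*j^2 - 2.96*j + 1.56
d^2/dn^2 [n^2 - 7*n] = 2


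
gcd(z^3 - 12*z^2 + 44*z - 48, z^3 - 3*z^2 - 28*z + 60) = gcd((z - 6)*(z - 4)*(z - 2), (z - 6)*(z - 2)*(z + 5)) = z^2 - 8*z + 12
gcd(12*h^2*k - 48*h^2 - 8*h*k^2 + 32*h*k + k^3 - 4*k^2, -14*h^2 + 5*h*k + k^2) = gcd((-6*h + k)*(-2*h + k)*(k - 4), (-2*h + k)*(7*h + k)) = 2*h - k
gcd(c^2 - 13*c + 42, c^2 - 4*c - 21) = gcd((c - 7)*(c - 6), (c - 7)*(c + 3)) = c - 7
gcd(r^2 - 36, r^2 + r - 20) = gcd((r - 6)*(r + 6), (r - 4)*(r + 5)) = 1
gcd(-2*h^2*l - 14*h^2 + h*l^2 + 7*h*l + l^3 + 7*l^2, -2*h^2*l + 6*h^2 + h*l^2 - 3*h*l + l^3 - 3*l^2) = 2*h^2 - h*l - l^2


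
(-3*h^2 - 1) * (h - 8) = -3*h^3 + 24*h^2 - h + 8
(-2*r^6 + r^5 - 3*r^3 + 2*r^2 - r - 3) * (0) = 0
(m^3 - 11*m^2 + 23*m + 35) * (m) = m^4 - 11*m^3 + 23*m^2 + 35*m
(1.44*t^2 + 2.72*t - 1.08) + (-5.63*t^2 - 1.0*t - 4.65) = -4.19*t^2 + 1.72*t - 5.73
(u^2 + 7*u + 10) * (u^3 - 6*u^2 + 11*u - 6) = u^5 + u^4 - 21*u^3 + 11*u^2 + 68*u - 60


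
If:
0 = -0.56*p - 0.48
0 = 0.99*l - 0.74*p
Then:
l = -0.64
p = -0.86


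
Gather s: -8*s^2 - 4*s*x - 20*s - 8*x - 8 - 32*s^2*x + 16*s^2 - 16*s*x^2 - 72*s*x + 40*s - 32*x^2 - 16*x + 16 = s^2*(8 - 32*x) + s*(-16*x^2 - 76*x + 20) - 32*x^2 - 24*x + 8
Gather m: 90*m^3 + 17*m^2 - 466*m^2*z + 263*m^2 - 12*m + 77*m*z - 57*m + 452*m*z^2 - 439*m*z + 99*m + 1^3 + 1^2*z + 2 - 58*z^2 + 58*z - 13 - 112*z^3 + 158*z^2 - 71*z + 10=90*m^3 + m^2*(280 - 466*z) + m*(452*z^2 - 362*z + 30) - 112*z^3 + 100*z^2 - 12*z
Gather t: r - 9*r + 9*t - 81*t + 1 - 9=-8*r - 72*t - 8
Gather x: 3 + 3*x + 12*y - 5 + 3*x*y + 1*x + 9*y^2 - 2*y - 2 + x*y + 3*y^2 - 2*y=x*(4*y + 4) + 12*y^2 + 8*y - 4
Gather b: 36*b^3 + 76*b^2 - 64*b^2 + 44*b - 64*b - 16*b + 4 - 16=36*b^3 + 12*b^2 - 36*b - 12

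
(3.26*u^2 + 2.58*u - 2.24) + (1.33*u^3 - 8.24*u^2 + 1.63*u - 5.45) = 1.33*u^3 - 4.98*u^2 + 4.21*u - 7.69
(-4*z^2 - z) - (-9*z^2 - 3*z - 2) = 5*z^2 + 2*z + 2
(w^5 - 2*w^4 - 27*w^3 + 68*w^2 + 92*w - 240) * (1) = w^5 - 2*w^4 - 27*w^3 + 68*w^2 + 92*w - 240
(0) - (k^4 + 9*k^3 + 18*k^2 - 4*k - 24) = -k^4 - 9*k^3 - 18*k^2 + 4*k + 24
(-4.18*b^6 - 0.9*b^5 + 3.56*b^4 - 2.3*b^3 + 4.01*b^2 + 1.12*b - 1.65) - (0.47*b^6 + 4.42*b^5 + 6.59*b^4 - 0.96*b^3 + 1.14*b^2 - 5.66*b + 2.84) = -4.65*b^6 - 5.32*b^5 - 3.03*b^4 - 1.34*b^3 + 2.87*b^2 + 6.78*b - 4.49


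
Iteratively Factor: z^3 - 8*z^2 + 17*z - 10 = (z - 5)*(z^2 - 3*z + 2) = (z - 5)*(z - 1)*(z - 2)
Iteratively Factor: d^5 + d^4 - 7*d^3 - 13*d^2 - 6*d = (d + 1)*(d^4 - 7*d^2 - 6*d) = (d - 3)*(d + 1)*(d^3 + 3*d^2 + 2*d) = d*(d - 3)*(d + 1)*(d^2 + 3*d + 2) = d*(d - 3)*(d + 1)*(d + 2)*(d + 1)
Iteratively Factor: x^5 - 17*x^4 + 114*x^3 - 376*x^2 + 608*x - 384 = (x - 4)*(x^4 - 13*x^3 + 62*x^2 - 128*x + 96) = (x - 4)*(x - 2)*(x^3 - 11*x^2 + 40*x - 48) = (x - 4)^2*(x - 2)*(x^2 - 7*x + 12) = (x - 4)^3*(x - 2)*(x - 3)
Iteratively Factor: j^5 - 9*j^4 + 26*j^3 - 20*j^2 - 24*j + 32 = (j + 1)*(j^4 - 10*j^3 + 36*j^2 - 56*j + 32) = (j - 2)*(j + 1)*(j^3 - 8*j^2 + 20*j - 16) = (j - 4)*(j - 2)*(j + 1)*(j^2 - 4*j + 4) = (j - 4)*(j - 2)^2*(j + 1)*(j - 2)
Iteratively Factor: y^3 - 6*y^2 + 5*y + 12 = (y + 1)*(y^2 - 7*y + 12) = (y - 4)*(y + 1)*(y - 3)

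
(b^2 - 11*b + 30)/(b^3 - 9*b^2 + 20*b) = (b - 6)/(b*(b - 4))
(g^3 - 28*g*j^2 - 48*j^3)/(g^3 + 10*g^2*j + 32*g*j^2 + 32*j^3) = (g - 6*j)/(g + 4*j)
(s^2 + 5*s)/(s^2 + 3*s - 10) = s/(s - 2)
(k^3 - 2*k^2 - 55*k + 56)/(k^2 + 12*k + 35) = (k^2 - 9*k + 8)/(k + 5)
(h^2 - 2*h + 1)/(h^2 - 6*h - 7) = (-h^2 + 2*h - 1)/(-h^2 + 6*h + 7)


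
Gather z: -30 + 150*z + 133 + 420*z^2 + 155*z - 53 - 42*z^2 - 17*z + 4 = 378*z^2 + 288*z + 54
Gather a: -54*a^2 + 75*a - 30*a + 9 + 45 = -54*a^2 + 45*a + 54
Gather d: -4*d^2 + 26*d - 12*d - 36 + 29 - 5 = -4*d^2 + 14*d - 12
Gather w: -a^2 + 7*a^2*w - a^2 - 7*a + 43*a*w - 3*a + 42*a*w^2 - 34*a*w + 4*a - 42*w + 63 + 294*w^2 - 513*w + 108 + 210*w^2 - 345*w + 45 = -2*a^2 - 6*a + w^2*(42*a + 504) + w*(7*a^2 + 9*a - 900) + 216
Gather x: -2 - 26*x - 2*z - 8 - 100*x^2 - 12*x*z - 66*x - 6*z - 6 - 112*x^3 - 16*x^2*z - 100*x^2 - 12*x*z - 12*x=-112*x^3 + x^2*(-16*z - 200) + x*(-24*z - 104) - 8*z - 16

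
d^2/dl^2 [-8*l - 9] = 0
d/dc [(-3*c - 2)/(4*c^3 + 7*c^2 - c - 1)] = (-12*c^3 - 21*c^2 + 3*c + (3*c + 2)*(12*c^2 + 14*c - 1) + 3)/(4*c^3 + 7*c^2 - c - 1)^2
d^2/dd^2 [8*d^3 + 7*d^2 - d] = 48*d + 14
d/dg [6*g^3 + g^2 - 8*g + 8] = 18*g^2 + 2*g - 8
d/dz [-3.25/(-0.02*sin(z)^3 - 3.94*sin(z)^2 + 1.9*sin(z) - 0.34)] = (-0.195*sin(z)^2 - 25.61*sin(z) + 6.175)*cos(z)/(0.02*sin(z)^3 + 3.94*sin(z)^2 - 1.9*sin(z) + 0.34)^2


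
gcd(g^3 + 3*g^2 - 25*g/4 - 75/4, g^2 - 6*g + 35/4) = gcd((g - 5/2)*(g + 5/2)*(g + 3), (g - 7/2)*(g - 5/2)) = g - 5/2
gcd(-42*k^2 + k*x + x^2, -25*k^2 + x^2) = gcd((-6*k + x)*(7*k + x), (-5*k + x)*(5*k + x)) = 1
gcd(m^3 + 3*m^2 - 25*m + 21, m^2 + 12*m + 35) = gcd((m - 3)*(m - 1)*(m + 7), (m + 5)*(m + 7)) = m + 7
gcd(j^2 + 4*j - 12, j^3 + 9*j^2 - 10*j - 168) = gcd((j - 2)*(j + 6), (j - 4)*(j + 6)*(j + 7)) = j + 6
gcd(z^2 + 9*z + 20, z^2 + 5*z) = z + 5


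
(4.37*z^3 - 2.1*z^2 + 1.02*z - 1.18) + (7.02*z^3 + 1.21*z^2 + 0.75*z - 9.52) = 11.39*z^3 - 0.89*z^2 + 1.77*z - 10.7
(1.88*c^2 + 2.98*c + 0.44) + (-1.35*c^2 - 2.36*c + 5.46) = 0.53*c^2 + 0.62*c + 5.9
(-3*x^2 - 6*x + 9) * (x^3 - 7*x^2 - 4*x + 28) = -3*x^5 + 15*x^4 + 63*x^3 - 123*x^2 - 204*x + 252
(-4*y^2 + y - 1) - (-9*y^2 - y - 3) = 5*y^2 + 2*y + 2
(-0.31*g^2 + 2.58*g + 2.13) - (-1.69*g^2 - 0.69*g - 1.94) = 1.38*g^2 + 3.27*g + 4.07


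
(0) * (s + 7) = 0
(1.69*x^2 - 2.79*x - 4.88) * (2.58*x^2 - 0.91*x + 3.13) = 4.3602*x^4 - 8.7361*x^3 - 4.7618*x^2 - 4.2919*x - 15.2744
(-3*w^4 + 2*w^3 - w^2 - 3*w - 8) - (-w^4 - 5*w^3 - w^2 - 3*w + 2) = -2*w^4 + 7*w^3 - 10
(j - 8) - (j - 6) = -2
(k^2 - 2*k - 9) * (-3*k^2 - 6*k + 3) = -3*k^4 + 42*k^2 + 48*k - 27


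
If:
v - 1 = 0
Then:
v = 1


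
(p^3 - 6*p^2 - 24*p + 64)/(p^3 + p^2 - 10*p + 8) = (p - 8)/(p - 1)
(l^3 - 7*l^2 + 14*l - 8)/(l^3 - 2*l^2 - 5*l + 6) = (l^2 - 6*l + 8)/(l^2 - l - 6)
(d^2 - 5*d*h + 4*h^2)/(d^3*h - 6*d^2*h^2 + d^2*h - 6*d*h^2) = (d^2 - 5*d*h + 4*h^2)/(d*h*(d^2 - 6*d*h + d - 6*h))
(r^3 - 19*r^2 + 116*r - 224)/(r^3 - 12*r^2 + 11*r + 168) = (r - 4)/(r + 3)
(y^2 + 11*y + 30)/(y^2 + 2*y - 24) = (y + 5)/(y - 4)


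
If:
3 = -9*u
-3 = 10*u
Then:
No Solution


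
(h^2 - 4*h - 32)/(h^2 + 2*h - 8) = (h - 8)/(h - 2)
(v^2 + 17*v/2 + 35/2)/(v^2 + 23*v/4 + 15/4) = 2*(2*v + 7)/(4*v + 3)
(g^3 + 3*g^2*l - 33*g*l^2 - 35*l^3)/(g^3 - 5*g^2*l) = 1 + 8*l/g + 7*l^2/g^2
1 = 1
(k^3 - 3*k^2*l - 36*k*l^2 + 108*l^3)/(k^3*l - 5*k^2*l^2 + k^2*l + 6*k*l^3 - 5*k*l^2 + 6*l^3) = (k^2 - 36*l^2)/(l*(k^2 - 2*k*l + k - 2*l))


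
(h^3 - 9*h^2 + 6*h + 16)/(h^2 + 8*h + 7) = (h^2 - 10*h + 16)/(h + 7)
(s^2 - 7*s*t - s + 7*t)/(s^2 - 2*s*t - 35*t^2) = (s - 1)/(s + 5*t)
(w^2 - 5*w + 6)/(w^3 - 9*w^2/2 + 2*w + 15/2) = 2*(w - 2)/(2*w^2 - 3*w - 5)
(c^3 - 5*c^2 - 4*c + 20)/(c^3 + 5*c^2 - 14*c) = (c^2 - 3*c - 10)/(c*(c + 7))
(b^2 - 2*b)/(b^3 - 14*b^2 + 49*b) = (b - 2)/(b^2 - 14*b + 49)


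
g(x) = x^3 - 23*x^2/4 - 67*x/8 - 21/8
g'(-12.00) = 561.62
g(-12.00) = -2458.12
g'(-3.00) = 53.12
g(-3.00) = -56.25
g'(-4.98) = 123.30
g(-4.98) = -227.03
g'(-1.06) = 7.19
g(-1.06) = -1.40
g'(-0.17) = -6.33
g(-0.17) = -1.37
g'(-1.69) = 19.63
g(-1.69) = -9.72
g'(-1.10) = 7.90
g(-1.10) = -1.70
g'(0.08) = -9.28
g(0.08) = -3.33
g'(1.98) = -19.38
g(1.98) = -33.99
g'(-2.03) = 27.33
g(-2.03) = -17.68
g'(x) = 3*x^2 - 23*x/2 - 67/8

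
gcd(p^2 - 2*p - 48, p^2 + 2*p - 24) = p + 6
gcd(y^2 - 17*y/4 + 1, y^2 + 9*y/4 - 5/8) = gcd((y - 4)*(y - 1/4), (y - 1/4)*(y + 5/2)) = y - 1/4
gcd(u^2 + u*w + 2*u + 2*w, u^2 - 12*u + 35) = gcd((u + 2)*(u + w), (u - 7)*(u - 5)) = 1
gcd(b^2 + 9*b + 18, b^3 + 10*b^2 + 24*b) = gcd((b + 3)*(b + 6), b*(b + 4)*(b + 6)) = b + 6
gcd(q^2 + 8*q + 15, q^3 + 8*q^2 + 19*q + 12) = q + 3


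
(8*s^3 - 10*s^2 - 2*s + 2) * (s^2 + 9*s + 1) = 8*s^5 + 62*s^4 - 84*s^3 - 26*s^2 + 16*s + 2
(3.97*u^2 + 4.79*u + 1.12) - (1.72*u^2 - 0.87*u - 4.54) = 2.25*u^2 + 5.66*u + 5.66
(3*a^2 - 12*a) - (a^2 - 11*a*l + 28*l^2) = 2*a^2 + 11*a*l - 12*a - 28*l^2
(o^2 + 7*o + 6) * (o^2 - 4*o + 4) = o^4 + 3*o^3 - 18*o^2 + 4*o + 24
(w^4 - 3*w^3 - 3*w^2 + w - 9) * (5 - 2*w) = -2*w^5 + 11*w^4 - 9*w^3 - 17*w^2 + 23*w - 45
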